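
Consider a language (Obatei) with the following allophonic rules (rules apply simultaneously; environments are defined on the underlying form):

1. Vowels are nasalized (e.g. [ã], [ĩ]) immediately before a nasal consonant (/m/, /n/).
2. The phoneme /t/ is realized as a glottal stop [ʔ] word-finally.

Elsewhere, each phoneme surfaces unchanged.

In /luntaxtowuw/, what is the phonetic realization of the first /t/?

/t/ (between /n/ and /a/): rule 2 targets it, but not word-finally → unchanged [t].

[t]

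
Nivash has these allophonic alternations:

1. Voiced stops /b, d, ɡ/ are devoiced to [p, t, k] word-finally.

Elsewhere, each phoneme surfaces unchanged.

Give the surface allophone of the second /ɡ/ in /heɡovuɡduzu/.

[ɡ]

/ɡ/ (between /u/ and /d/) is in the target of rule 1 but the environment (word-finally) is not met → [ɡ].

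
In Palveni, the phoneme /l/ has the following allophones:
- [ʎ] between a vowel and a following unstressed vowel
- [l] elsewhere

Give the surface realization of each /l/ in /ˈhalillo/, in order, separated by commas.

Occurrence 1 (position 3): between a vowel and a following unstressed vowel → [ʎ].
Occurrence 2 (position 5): no conditioning environment matches → elsewhere allophone [l].
Occurrence 3 (position 6): no conditioning environment matches → elsewhere allophone [l].

[ʎ], [l], [l]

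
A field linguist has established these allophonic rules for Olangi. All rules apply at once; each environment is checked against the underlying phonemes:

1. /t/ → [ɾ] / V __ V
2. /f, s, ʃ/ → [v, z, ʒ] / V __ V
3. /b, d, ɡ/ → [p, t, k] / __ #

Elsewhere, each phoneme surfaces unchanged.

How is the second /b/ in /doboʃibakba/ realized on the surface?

/b/ (between /i/ and /a/): rule 3 targets it, but not word-finally → unchanged [b].

[b]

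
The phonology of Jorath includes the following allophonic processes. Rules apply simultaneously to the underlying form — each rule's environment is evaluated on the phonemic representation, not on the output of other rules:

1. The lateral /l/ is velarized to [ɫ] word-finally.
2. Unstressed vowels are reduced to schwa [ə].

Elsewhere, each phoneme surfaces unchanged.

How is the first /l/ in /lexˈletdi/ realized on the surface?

[l]

/l/ (word-initial) fails the environment for rule 1, so it stays [l].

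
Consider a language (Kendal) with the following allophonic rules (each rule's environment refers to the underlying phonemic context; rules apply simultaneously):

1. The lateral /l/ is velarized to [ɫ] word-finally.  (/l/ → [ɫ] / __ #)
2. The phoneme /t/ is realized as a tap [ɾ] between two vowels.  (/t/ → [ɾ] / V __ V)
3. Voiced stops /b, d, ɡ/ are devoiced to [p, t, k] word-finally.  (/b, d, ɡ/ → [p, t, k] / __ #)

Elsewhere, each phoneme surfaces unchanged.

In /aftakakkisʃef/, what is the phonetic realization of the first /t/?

[t]

/t/ (between /f/ and /a/): rule 2 targets it, but not between two vowels → unchanged [t].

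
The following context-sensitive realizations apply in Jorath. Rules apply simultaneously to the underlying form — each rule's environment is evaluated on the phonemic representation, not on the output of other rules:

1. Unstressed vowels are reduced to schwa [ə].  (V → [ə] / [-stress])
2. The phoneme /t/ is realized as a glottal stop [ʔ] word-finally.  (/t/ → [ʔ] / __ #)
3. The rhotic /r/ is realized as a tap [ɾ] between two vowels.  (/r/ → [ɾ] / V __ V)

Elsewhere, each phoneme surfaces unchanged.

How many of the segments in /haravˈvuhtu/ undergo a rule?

4

Segments that undergo a rule: /a/ → [ə] (rule 1); /r/ → [ɾ] (rule 3); /a/ → [ə] (rule 1); /u/ → [ə] (rule 1).
All other segments surface unchanged.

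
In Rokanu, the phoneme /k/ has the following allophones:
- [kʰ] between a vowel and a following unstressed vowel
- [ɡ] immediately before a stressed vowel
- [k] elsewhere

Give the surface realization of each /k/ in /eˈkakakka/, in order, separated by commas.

Occurrence 1 (position 2): immediately before a stressed vowel → [ɡ].
Occurrence 2 (position 4): between a vowel and a following unstressed vowel → [kʰ].
Occurrence 3 (position 6): no conditioning environment matches → elsewhere allophone [k].
Occurrence 4 (position 7): no conditioning environment matches → elsewhere allophone [k].

[ɡ], [kʰ], [k], [k]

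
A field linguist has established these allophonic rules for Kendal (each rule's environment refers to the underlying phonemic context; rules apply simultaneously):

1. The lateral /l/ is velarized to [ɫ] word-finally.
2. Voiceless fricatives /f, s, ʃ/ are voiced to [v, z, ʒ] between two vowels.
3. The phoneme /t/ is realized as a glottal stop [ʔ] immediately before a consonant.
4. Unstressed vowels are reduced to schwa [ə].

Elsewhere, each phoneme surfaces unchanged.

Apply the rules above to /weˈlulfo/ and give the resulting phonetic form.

[wəˈlulfə]

/w/ stays [w].
/e/ (between /w/ and /l/): in an unstressed syllable, so rule 4 applies → [ə].
/l/ (between /e/ and /u/) is in the target of rule 1 but the environment (word-finally) is not met → [l].
/u/ (between /l/ and /l/) is in the target of rule 4 but the environment (in an unstressed syllable) is not met → [u].
/l/ (between /u/ and /f/) is in the target of rule 1 but the environment (word-finally) is not met → [l].
/f/ (between /l/ and /o/) is in the target of rule 2 but the environment (between two vowels) is not met → [f].
/o/ (word-final) occurs in an unstressed syllable → [ə] by rule 4.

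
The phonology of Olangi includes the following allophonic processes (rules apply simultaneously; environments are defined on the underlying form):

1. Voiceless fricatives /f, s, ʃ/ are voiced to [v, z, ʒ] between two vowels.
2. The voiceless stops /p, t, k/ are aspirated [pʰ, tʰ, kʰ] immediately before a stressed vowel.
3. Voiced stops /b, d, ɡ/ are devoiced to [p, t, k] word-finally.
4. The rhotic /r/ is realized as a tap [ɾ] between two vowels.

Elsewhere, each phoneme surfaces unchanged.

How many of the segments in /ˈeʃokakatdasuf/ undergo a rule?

Segments that undergo a rule: /ʃ/ → [ʒ] (rule 1); /s/ → [z] (rule 1).
All other segments surface unchanged.

2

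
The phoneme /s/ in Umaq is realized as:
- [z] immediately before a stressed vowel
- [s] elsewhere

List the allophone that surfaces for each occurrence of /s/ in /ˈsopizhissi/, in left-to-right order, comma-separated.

[z], [s], [s]

Occurrence 1 (position 1): immediately before a stressed vowel → [z].
Occurrence 2 (position 8): no conditioning environment matches → elsewhere allophone [s].
Occurrence 3 (position 9): no conditioning environment matches → elsewhere allophone [s].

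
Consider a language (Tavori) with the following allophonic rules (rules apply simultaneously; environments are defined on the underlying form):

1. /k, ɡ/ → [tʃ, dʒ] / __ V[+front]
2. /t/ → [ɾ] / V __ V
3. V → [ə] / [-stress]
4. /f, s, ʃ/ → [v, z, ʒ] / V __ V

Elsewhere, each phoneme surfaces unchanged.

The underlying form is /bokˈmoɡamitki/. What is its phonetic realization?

[bəkˈmoɡəməttʃə]

/b/ (word-initial) is unaffected → [b].
/o/ (between /b/ and /k/) occurs in an unstressed syllable → [ə] by rule 3.
/k/ — between /o/ and /m/; rule 1 does not apply here → [k].
/m/ stays [m].
/o/ — between /m/ and /ɡ/; rule 3 does not apply here → [o].
/ɡ/ — between /o/ and /a/; rule 1 does not apply here → [ɡ].
Rule 3 applies to /a/ (between /ɡ/ and /m/: in an unstressed syllable) → [ə].
/m/ (between /a/ and /i/) is unaffected → [m].
Rule 3 applies to /i/ (between /m/ and /t/: in an unstressed syllable) → [ə].
/t/ — between /i/ and /k/; rule 2 does not apply here → [t].
/k/ — between /t/ and /i/, before a front vowel — surfaces as [tʃ] (rule 1).
/i/ meets the environment for rule 3 (in an unstressed syllable) → [ə].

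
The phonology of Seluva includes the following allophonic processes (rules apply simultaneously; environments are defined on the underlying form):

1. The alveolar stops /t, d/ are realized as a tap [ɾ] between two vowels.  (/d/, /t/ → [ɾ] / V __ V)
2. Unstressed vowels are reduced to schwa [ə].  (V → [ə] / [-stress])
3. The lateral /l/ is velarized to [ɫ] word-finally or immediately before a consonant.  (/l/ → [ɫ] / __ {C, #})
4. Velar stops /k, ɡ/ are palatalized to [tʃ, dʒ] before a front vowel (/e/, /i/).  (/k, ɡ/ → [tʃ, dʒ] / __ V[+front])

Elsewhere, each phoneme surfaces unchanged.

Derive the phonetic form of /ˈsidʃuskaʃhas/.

/s/ (word-initial): no rule targets it → [s].
/i/ (between /s/ and /d/) fails the environment for rule 2, so it stays [i].
/d/ (between /i/ and /ʃ/) fails the environment for rule 1, so it stays [d].
/ʃ/ (between /d/ and /u/) is unaffected → [ʃ].
/u/ (between /ʃ/ and /s/) occurs in an unstressed syllable → [ə] by rule 2.
/s/ — not in any rule's target class → [s].
/k/ (between /s/ and /a/) is in the target of rule 4 but the environment (before a front vowel) is not met → [k].
/a/ meets the environment for rule 2 (in an unstressed syllable) → [ə].
/ʃ/ (between /a/ and /h/): no rule targets it → [ʃ].
/h/ stays [h].
Rule 2 applies to /a/ (between /h/ and /s/: in an unstressed syllable) → [ə].
/s/ (word-final) is unaffected → [s].

[ˈsidʃəskəʃhəs]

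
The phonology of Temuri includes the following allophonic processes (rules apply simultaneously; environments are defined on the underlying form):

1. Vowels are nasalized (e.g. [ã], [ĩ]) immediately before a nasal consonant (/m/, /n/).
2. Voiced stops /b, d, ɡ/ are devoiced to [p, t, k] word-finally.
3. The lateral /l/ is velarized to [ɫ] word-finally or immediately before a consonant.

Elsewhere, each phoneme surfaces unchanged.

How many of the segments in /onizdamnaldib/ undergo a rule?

Segments that undergo a rule: /o/ → [õ] (rule 1); /a/ → [ã] (rule 1); /l/ → [ɫ] (rule 3); /b/ → [p] (rule 2).
All other segments surface unchanged.

4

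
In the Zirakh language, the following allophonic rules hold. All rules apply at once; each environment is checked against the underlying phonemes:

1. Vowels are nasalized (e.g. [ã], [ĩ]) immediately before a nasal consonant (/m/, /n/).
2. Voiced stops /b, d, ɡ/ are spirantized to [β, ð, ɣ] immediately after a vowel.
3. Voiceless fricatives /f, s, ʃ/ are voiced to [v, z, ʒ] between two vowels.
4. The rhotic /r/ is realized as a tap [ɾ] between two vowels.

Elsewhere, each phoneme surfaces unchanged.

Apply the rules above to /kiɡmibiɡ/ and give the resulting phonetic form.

/k/ stays [k].
/i/ (between /k/ and /ɡ/) fails the environment for rule 1, so it stays [i].
/ɡ/ — between /i/ and /m/, immediately after a vowel — surfaces as [ɣ] (rule 2).
/m/ (between /ɡ/ and /i/): no rule targets it → [m].
/i/ (between /m/ and /b/) is in the target of rule 1 but the environment (before a nasal consonant) is not met → [i].
/b/ (between /i/ and /i/): immediately after a vowel, so rule 2 applies → [β].
/i/ (between /b/ and /ɡ/) is in the target of rule 1 but the environment (before a nasal consonant) is not met → [i].
/ɡ/ (word-final): immediately after a vowel, so rule 2 applies → [ɣ].

[kiɣmiβiɣ]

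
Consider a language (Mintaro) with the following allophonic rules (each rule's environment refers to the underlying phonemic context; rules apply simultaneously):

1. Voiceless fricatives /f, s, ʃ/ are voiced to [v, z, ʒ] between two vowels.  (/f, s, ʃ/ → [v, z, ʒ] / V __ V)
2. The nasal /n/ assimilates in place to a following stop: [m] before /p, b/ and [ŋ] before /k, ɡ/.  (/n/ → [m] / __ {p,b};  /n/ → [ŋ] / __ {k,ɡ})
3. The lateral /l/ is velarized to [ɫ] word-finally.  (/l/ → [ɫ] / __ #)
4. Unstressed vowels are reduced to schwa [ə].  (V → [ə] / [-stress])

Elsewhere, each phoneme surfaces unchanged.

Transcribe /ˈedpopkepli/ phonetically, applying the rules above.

/e/ — word-initial; rule 4 does not apply here → [e].
/d/ stays [d].
/p/ (between /d/ and /o/) is unaffected → [p].
Rule 4 applies to /o/ (between /p/ and /p/: in an unstressed syllable) → [ə].
/p/ (between /o/ and /k/): no rule targets it → [p].
/k/ (between /p/ and /e/): no rule targets it → [k].
/e/ (between /k/ and /p/) occurs in an unstressed syllable → [ə] by rule 4.
/p/ (between /e/ and /l/): no rule targets it → [p].
/l/ (between /p/ and /i/) is in the target of rule 3 but the environment (word-finally) is not met → [l].
/i/ meets the environment for rule 4 (in an unstressed syllable) → [ə].

[ˈedpəpkəplə]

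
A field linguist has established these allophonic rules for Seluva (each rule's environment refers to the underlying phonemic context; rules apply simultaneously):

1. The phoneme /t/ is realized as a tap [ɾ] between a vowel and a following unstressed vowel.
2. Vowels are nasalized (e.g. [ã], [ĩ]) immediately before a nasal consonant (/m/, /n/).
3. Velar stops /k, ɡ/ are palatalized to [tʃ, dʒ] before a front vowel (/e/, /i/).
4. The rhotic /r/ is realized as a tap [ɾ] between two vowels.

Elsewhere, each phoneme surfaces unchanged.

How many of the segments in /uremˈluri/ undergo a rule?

3

Segments that undergo a rule: /r/ → [ɾ] (rule 4); /e/ → [ẽ] (rule 2); /r/ → [ɾ] (rule 4).
All other segments surface unchanged.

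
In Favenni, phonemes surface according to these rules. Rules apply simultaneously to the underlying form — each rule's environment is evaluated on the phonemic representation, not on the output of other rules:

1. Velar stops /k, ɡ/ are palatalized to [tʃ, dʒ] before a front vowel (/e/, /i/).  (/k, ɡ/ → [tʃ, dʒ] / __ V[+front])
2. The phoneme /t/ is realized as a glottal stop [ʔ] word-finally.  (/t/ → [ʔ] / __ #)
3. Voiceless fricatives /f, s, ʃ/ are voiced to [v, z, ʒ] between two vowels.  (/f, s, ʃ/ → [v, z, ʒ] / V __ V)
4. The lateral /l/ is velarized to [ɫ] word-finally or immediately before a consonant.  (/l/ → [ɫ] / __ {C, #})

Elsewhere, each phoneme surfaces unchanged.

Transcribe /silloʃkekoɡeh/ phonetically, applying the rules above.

/s/ (word-initial) is in the target of rule 3 but the environment (between two vowels) is not met → [s].
/i/ — not in any rule's target class → [i].
/l/ (between /i/ and /l/) occurs word-finally or immediately before a consonant → [ɫ] by rule 4.
/l/ (between /l/ and /o/) is in the target of rule 4 but the environment (word-finally or immediately before a consonant) is not met → [l].
/o/ — not in any rule's target class → [o].
/ʃ/ (between /o/ and /k/) fails the environment for rule 3, so it stays [ʃ].
Rule 1 applies to /k/ (between /ʃ/ and /e/: before a front vowel) → [tʃ].
/e/ (between /k/ and /k/): no rule targets it → [e].
/k/ (between /e/ and /o/) is in the target of rule 1 but the environment (before a front vowel) is not met → [k].
/o/ (between /k/ and /ɡ/): no rule targets it → [o].
Rule 1 applies to /ɡ/ (between /o/ and /e/: before a front vowel) → [dʒ].
/e/ (between /ɡ/ and /h/): no rule targets it → [e].
/h/ (word-final): no rule targets it → [h].

[siɫloʃtʃekodʒeh]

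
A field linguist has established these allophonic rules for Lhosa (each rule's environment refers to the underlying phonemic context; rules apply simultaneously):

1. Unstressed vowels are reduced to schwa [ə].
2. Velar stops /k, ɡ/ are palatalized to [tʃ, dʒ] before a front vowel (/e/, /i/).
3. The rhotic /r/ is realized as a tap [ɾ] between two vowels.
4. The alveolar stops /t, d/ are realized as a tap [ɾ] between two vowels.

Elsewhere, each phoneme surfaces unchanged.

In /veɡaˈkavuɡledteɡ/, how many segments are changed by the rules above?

5

Segments that undergo a rule: /e/ → [ə] (rule 1); /a/ → [ə] (rule 1); /u/ → [ə] (rule 1); /e/ → [ə] (rule 1); /e/ → [ə] (rule 1).
All other segments surface unchanged.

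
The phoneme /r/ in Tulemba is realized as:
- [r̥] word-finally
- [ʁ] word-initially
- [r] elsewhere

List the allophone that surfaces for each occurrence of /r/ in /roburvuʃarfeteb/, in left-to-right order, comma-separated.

Occurrence 1 (position 1): word-initially → [ʁ].
Occurrence 2 (position 5): no conditioning environment matches → elsewhere allophone [r].
Occurrence 3 (position 10): no conditioning environment matches → elsewhere allophone [r].

[ʁ], [r], [r]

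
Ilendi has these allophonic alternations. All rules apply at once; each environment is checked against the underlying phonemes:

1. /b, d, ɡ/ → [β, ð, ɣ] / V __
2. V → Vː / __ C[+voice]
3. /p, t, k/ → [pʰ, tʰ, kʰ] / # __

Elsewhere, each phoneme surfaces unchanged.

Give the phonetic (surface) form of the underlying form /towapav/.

Rule 3 applies to /t/ (word-initial: word-initially) → [tʰ].
/o/ (between /t/ and /w/): before a voiced consonant, so rule 2 applies → [oː].
/w/ (between /o/ and /a/): no rule targets it → [w].
/a/ (between /w/ and /p/): rule 2 targets it, but not before a voiced consonant → unchanged [a].
/p/ (between /a/ and /a/) is in the target of rule 3 but the environment (word-initially) is not met → [p].
/a/ — between /p/ and /v/, before a voiced consonant — surfaces as [aː] (rule 2).
/v/ stays [v].

[tʰoːwapaːv]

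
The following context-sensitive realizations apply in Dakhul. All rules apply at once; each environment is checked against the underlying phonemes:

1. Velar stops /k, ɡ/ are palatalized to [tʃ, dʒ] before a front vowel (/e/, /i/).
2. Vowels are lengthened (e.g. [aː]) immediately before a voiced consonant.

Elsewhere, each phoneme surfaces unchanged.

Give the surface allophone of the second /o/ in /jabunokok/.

[o]

/o/ (between /k/ and /k/) fails the environment for rule 2, so it stays [o].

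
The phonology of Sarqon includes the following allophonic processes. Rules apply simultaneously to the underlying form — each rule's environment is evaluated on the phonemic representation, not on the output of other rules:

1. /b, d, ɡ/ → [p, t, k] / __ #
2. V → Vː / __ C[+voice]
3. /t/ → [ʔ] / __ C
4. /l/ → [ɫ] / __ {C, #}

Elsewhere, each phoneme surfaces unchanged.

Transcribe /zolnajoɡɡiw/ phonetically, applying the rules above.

[zoːɫnaːjoːɡɡiːw]

/z/ (word-initial) is unaffected → [z].
Rule 2 applies to /o/ (between /z/ and /l/: before a voiced consonant) → [oː].
/l/ meets the environment for rule 4 (word-finally or immediately before a consonant) → [ɫ].
/n/ stays [n].
/a/ — between /n/ and /j/, before a voiced consonant — surfaces as [aː] (rule 2).
/j/ — not in any rule's target class → [j].
/o/ (between /j/ and /ɡ/) occurs before a voiced consonant → [oː] by rule 2.
/ɡ/ (between /o/ and /ɡ/) is in the target of rule 1 but the environment (word-finally) is not met → [ɡ].
/ɡ/ (between /ɡ/ and /i/): rule 1 targets it, but not word-finally → unchanged [ɡ].
/i/ (between /ɡ/ and /w/) occurs before a voiced consonant → [iː] by rule 2.
/w/ stays [w].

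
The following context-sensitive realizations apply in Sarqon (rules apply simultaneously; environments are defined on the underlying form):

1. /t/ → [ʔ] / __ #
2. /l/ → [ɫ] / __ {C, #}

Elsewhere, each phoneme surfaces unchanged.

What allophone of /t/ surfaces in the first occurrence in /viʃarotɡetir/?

[t]

/t/ — between /o/ and /ɡ/; rule 1 does not apply here → [t].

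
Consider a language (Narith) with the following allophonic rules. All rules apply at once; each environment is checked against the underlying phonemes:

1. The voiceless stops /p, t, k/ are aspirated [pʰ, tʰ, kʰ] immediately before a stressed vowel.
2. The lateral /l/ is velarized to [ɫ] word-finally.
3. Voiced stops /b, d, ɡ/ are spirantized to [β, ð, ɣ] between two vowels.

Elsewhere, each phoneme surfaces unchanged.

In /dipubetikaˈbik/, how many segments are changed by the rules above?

Segments that undergo a rule: /b/ → [β] (rule 3); /b/ → [β] (rule 3).
All other segments surface unchanged.

2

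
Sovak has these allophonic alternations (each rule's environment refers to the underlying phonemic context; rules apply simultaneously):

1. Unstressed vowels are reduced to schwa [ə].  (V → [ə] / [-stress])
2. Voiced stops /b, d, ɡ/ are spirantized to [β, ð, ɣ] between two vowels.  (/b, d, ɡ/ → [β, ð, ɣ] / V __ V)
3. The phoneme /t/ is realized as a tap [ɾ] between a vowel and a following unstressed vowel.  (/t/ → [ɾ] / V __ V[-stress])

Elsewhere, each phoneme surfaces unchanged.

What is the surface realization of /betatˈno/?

/b/ (word-initial) is in the target of rule 2 but the environment (between two vowels) is not met → [b].
Rule 1 applies to /e/ (between /b/ and /t/: in an unstressed syllable) → [ə].
/t/ meets the environment for rule 3 (between a vowel and a following unstressed vowel) → [ɾ].
/a/ (between /t/ and /t/): in an unstressed syllable, so rule 1 applies → [ə].
/t/ (between /a/ and /n/) fails the environment for rule 3, so it stays [t].
/n/ (between /t/ and /o/) is unaffected → [n].
/o/ — word-final; rule 1 does not apply here → [o].

[bəɾətˈno]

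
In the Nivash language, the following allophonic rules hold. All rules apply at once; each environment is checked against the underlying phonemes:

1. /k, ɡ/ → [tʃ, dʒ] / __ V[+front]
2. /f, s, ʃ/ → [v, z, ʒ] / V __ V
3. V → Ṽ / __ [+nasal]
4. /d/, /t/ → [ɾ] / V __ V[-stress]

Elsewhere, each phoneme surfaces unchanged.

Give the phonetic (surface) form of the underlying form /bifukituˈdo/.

/i/ (between /b/ and /f/) fails the environment for rule 3, so it stays [i].
Rule 2 applies to /f/ (between /i/ and /u/: between two vowels) → [v].
/u/ (between /f/ and /k/) is in the target of rule 3 but the environment (before a nasal consonant) is not met → [u].
Rule 1 applies to /k/ (between /u/ and /i/: before a front vowel) → [tʃ].
/i/ (between /k/ and /t/) fails the environment for rule 3, so it stays [i].
/t/ (between /i/ and /u/) occurs between a vowel and a following unstressed vowel → [ɾ] by rule 4.
/u/ (between /t/ and /d/) is in the target of rule 3 but the environment (before a nasal consonant) is not met → [u].
/d/ (between /u/ and /o/): rule 4 targets it, but not between a vowel and a following unstressed vowel → unchanged [d].
/o/ (word-final) fails the environment for rule 3, so it stays [o].

[bivutʃiɾuˈdo]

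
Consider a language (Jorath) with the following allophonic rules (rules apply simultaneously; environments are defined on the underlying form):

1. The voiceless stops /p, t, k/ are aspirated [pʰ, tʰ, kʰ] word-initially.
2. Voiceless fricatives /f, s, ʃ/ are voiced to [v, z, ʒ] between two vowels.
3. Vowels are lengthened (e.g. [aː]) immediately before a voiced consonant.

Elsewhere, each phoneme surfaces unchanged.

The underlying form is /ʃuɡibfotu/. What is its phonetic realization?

/ʃ/ (word-initial) fails the environment for rule 2, so it stays [ʃ].
/u/ meets the environment for rule 3 (before a voiced consonant) → [uː].
/ɡ/ (between /u/ and /i/) is unaffected → [ɡ].
/i/ meets the environment for rule 3 (before a voiced consonant) → [iː].
/b/ (between /i/ and /f/): no rule targets it → [b].
/f/ (between /b/ and /o/) fails the environment for rule 2, so it stays [f].
/o/ (between /f/ and /t/) is in the target of rule 3 but the environment (before a voiced consonant) is not met → [o].
/t/ (between /o/ and /u/) fails the environment for rule 1, so it stays [t].
/u/ (word-final): rule 3 targets it, but not before a voiced consonant → unchanged [u].

[ʃuːɡiːbfotu]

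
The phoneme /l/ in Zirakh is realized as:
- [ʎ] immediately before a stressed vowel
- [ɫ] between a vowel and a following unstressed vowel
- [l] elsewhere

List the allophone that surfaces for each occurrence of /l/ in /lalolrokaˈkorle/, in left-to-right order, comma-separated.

Occurrence 1 (position 1): no conditioning environment matches → elsewhere allophone [l].
Occurrence 2 (position 3): between a vowel and a following unstressed vowel → [ɫ].
Occurrence 3 (position 5): no conditioning environment matches → elsewhere allophone [l].
Occurrence 4 (position 13): no conditioning environment matches → elsewhere allophone [l].

[l], [ɫ], [l], [l]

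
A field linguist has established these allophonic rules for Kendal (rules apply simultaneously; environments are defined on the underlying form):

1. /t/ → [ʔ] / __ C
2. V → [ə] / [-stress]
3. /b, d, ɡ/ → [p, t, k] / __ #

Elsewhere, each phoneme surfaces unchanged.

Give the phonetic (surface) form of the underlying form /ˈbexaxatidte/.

/b/ — word-initial; rule 3 does not apply here → [b].
/e/ (between /b/ and /x/): rule 2 targets it, but not in an unstressed syllable → unchanged [e].
/x/ stays [x].
/a/ (between /x/ and /x/): in an unstressed syllable, so rule 2 applies → [ə].
/x/ (between /a/ and /a/) is unaffected → [x].
/a/ meets the environment for rule 2 (in an unstressed syllable) → [ə].
/t/ — between /a/ and /i/; rule 1 does not apply here → [t].
Rule 2 applies to /i/ (between /t/ and /d/: in an unstressed syllable) → [ə].
/d/ (between /i/ and /t/) fails the environment for rule 3, so it stays [d].
/t/ (between /d/ and /e/): rule 1 targets it, but not immediately before a consonant → unchanged [t].
Rule 2 applies to /e/ (word-final: in an unstressed syllable) → [ə].

[ˈbexəxətədtə]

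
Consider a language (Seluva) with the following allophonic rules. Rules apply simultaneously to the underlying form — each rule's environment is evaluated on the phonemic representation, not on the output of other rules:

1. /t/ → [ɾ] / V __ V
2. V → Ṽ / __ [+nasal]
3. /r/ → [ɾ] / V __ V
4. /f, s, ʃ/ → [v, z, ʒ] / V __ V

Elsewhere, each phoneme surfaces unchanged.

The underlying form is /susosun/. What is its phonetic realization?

[suzozũn]

/s/ (word-initial) fails the environment for rule 4, so it stays [s].
/u/ — between /s/ and /s/; rule 2 does not apply here → [u].
/s/ (between /u/ and /o/) occurs between two vowels → [z] by rule 4.
/o/ — between /s/ and /s/; rule 2 does not apply here → [o].
Rule 4 applies to /s/ (between /o/ and /u/: between two vowels) → [z].
/u/ — between /s/ and /n/, before a nasal consonant — surfaces as [ũ] (rule 2).
/n/ — not in any rule's target class → [n].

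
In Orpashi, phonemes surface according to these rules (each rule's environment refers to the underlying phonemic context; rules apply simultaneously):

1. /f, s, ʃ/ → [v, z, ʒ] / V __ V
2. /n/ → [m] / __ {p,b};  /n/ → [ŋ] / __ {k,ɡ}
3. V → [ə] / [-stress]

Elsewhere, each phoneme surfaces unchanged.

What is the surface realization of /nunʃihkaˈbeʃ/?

[nənʃəhkəˈbeʃ]

/n/ — word-initial; rule 2 does not apply here → [n].
/u/ meets the environment for rule 3 (in an unstressed syllable) → [ə].
/n/ — between /u/ and /ʃ/; rule 2 does not apply here → [n].
/ʃ/ (between /n/ and /i/) is in the target of rule 1 but the environment (between two vowels) is not met → [ʃ].
/i/ — between /ʃ/ and /h/, in an unstressed syllable — surfaces as [ə] (rule 3).
/h/ — not in any rule's target class → [h].
/k/ (between /h/ and /a/) is unaffected → [k].
/a/ — between /k/ and /b/, in an unstressed syllable — surfaces as [ə] (rule 3).
/b/ stays [b].
/e/ (between /b/ and /ʃ/) fails the environment for rule 3, so it stays [e].
/ʃ/ (word-final) fails the environment for rule 1, so it stays [ʃ].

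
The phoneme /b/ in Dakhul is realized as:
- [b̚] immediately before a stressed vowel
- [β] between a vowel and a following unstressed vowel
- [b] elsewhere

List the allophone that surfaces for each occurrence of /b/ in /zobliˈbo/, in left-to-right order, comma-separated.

Occurrence 1 (position 3): no conditioning environment matches → elsewhere allophone [b].
Occurrence 2 (position 6): immediately before a stressed vowel → [b̚].

[b], [b̚]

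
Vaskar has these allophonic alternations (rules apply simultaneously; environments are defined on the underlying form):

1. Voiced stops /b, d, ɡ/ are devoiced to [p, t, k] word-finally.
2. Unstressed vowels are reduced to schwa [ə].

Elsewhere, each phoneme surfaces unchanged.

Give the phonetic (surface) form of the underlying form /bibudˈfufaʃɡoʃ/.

[bəbədˈfufəʃɡəʃ]

/b/ (word-initial) is in the target of rule 1 but the environment (word-finally) is not met → [b].
/i/ — between /b/ and /b/, in an unstressed syllable — surfaces as [ə] (rule 2).
/b/ — between /i/ and /u/; rule 1 does not apply here → [b].
Rule 2 applies to /u/ (between /b/ and /d/: in an unstressed syllable) → [ə].
/d/ (between /u/ and /f/): rule 1 targets it, but not word-finally → unchanged [d].
/u/ (between /f/ and /f/): rule 2 targets it, but not in an unstressed syllable → unchanged [u].
/a/ meets the environment for rule 2 (in an unstressed syllable) → [ə].
/ɡ/ (between /ʃ/ and /o/): rule 1 targets it, but not word-finally → unchanged [ɡ].
/o/ meets the environment for rule 2 (in an unstressed syllable) → [ə].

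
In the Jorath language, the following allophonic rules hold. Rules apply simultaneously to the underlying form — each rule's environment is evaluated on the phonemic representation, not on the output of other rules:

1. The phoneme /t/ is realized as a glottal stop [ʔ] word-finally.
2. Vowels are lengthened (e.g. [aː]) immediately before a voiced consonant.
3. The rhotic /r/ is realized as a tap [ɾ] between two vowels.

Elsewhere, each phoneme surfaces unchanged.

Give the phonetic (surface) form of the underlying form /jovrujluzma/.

/o/ meets the environment for rule 2 (before a voiced consonant) → [oː].
/r/ (between /v/ and /u/) is in the target of rule 3 but the environment (between two vowels) is not met → [r].
/u/ — between /r/ and /j/, before a voiced consonant — surfaces as [uː] (rule 2).
/u/ meets the environment for rule 2 (before a voiced consonant) → [uː].
/a/ (word-final): rule 2 targets it, but not before a voiced consonant → unchanged [a].

[joːvruːjluːzma]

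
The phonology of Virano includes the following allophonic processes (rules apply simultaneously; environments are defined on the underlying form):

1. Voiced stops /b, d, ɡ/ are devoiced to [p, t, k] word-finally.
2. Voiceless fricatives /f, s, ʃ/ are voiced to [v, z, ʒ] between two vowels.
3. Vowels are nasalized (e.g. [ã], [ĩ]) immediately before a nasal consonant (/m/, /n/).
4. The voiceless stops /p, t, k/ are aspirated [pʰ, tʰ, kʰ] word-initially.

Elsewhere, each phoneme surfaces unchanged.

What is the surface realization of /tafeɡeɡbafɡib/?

[tʰaveɡeɡbafɡip]

/t/ — word-initial, word-initially — surfaces as [tʰ] (rule 4).
/a/ (between /t/ and /f/): rule 3 targets it, but not before a nasal consonant → unchanged [a].
/f/ — between /a/ and /e/, between two vowels — surfaces as [v] (rule 2).
/e/ (between /f/ and /ɡ/) fails the environment for rule 3, so it stays [e].
/ɡ/ (between /e/ and /e/) is in the target of rule 1 but the environment (word-finally) is not met → [ɡ].
/e/ (between /ɡ/ and /ɡ/) fails the environment for rule 3, so it stays [e].
/ɡ/ (between /e/ and /b/): rule 1 targets it, but not word-finally → unchanged [ɡ].
/b/ (between /ɡ/ and /a/) fails the environment for rule 1, so it stays [b].
/a/ (between /b/ and /f/): rule 3 targets it, but not before a nasal consonant → unchanged [a].
/f/ (between /a/ and /ɡ/) fails the environment for rule 2, so it stays [f].
/ɡ/ (between /f/ and /i/) is in the target of rule 1 but the environment (word-finally) is not met → [ɡ].
/i/ — between /ɡ/ and /b/; rule 3 does not apply here → [i].
/b/ — word-final, word-finally — surfaces as [p] (rule 1).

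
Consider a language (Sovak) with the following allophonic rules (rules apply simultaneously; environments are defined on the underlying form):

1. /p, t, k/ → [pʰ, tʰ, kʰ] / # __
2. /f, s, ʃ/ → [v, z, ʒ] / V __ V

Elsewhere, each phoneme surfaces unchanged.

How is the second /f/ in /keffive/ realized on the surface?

/f/ (between /f/ and /i/): rule 2 targets it, but not between two vowels → unchanged [f].

[f]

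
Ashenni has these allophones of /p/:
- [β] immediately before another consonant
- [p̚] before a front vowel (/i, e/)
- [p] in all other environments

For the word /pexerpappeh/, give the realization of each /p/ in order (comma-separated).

[p̚], [p], [β], [p̚]

Occurrence 1 (position 1): before a front vowel (/i, e/) → [p̚].
Occurrence 2 (position 6): no conditioning environment matches → elsewhere allophone [p].
Occurrence 3 (position 8): immediately before another consonant → [β].
Occurrence 4 (position 9): before a front vowel (/i, e/) → [p̚].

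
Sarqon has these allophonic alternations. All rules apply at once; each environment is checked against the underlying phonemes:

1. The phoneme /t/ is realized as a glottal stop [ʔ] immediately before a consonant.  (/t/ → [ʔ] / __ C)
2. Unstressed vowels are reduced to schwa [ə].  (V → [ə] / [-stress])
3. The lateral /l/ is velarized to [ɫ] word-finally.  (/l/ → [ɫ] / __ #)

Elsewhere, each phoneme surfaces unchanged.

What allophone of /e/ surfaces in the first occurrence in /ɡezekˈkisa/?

[ə]

/e/ (between /ɡ/ and /z/) occurs in an unstressed syllable → [ə] by rule 2.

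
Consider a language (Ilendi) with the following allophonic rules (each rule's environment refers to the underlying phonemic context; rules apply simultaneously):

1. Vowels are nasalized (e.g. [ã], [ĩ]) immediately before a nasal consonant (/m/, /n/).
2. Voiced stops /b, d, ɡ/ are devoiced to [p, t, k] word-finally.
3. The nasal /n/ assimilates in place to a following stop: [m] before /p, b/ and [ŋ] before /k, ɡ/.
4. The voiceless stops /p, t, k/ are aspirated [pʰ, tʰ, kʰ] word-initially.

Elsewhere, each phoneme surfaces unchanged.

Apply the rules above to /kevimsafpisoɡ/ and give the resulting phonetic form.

/k/ (word-initial): word-initially, so rule 4 applies → [kʰ].
/e/ (between /k/ and /v/) is in the target of rule 1 but the environment (before a nasal consonant) is not met → [e].
Rule 1 applies to /i/ (between /v/ and /m/: before a nasal consonant) → [ĩ].
/a/ (between /s/ and /f/): rule 1 targets it, but not before a nasal consonant → unchanged [a].
/p/ (between /f/ and /i/) fails the environment for rule 4, so it stays [p].
/i/ (between /p/ and /s/) fails the environment for rule 1, so it stays [i].
/o/ (between /s/ and /ɡ/) fails the environment for rule 1, so it stays [o].
/ɡ/ (word-final): word-finally, so rule 2 applies → [k].

[kʰevĩmsafpisok]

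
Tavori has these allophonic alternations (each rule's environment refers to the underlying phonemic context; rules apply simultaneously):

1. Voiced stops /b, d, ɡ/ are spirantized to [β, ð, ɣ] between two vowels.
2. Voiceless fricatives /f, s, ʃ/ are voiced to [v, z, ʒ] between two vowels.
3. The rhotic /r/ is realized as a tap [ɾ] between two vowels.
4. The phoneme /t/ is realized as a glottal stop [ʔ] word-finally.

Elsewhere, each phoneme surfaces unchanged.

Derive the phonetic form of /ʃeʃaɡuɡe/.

/ʃ/ — word-initial; rule 2 does not apply here → [ʃ].
/e/ (between /ʃ/ and /ʃ/): no rule targets it → [e].
/ʃ/ (between /e/ and /a/): between two vowels, so rule 2 applies → [ʒ].
/a/ — not in any rule's target class → [a].
Rule 1 applies to /ɡ/ (between /a/ and /u/: between two vowels) → [ɣ].
/u/ — not in any rule's target class → [u].
/ɡ/ (between /u/ and /e/) occurs between two vowels → [ɣ] by rule 1.
/e/ stays [e].

[ʃeʒaɣuɣe]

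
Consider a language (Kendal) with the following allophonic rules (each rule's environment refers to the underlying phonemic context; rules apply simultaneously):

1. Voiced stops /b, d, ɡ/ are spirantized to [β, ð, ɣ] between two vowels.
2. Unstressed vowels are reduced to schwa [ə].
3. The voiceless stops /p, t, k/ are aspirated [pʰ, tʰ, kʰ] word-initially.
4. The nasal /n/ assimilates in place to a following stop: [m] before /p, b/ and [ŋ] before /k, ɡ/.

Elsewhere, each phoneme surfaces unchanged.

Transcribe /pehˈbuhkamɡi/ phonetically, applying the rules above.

[pʰəhˈbuhkəmɡə]

/p/ meets the environment for rule 3 (word-initially) → [pʰ].
Rule 2 applies to /e/ (between /p/ and /h/: in an unstressed syllable) → [ə].
/h/ — not in any rule's target class → [h].
/b/ (between /h/ and /u/) is in the target of rule 1 but the environment (between two vowels) is not met → [b].
/u/ (between /b/ and /h/) fails the environment for rule 2, so it stays [u].
/h/ — not in any rule's target class → [h].
/k/ (between /h/ and /a/): rule 3 targets it, but not word-initially → unchanged [k].
/a/ meets the environment for rule 2 (in an unstressed syllable) → [ə].
/m/ — not in any rule's target class → [m].
/ɡ/ (between /m/ and /i/) fails the environment for rule 1, so it stays [ɡ].
/i/ — word-final, in an unstressed syllable — surfaces as [ə] (rule 2).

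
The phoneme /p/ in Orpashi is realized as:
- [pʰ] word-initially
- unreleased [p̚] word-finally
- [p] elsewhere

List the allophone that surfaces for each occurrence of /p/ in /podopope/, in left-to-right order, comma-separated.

Occurrence 1 (position 1): word-initially → [pʰ].
Occurrence 2 (position 5): no conditioning environment matches → elsewhere allophone [p].
Occurrence 3 (position 7): no conditioning environment matches → elsewhere allophone [p].

[pʰ], [p], [p]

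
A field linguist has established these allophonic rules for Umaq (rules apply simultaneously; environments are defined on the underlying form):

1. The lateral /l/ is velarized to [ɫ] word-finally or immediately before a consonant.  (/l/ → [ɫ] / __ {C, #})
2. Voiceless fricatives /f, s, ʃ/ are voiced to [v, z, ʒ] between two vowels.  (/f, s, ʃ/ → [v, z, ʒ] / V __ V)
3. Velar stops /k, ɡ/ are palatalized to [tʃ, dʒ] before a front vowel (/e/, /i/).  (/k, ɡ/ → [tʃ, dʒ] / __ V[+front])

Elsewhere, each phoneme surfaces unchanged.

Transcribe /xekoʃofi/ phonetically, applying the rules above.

/x/ stays [x].
/e/ (between /x/ and /k/) is unaffected → [e].
/k/ (between /e/ and /o/) fails the environment for rule 3, so it stays [k].
/o/ (between /k/ and /ʃ/): no rule targets it → [o].
/ʃ/ (between /o/ and /o/): between two vowels, so rule 2 applies → [ʒ].
/o/ (between /ʃ/ and /f/) is unaffected → [o].
/f/ (between /o/ and /i/) occurs between two vowels → [v] by rule 2.
/i/ stays [i].

[xekoʒovi]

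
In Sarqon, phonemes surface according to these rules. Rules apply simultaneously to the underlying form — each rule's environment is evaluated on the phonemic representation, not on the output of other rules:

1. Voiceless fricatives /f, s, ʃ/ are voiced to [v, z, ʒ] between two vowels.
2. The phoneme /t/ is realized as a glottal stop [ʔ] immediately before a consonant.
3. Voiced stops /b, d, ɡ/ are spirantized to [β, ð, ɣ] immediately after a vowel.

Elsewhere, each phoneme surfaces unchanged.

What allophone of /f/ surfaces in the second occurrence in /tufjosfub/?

/f/ (between /s/ and /u/) fails the environment for rule 1, so it stays [f].

[f]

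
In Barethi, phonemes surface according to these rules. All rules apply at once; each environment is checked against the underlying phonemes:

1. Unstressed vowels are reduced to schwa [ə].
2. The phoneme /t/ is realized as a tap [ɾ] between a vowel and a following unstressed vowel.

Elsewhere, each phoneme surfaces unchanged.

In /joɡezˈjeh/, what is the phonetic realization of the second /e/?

/e/ — between /j/ and /h/; rule 1 does not apply here → [e].

[e]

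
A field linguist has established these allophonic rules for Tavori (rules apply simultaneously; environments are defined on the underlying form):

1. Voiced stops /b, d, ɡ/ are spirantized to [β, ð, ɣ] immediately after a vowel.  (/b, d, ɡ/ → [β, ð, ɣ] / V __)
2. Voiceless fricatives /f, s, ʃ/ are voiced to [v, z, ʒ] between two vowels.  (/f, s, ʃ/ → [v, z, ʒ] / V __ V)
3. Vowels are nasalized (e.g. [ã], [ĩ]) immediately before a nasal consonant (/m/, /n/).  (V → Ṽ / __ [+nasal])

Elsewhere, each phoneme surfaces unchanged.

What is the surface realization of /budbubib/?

[buðbuβiβ]

/b/ (word-initial) is in the target of rule 1 but the environment (immediately after a vowel) is not met → [b].
/u/ — between /b/ and /d/; rule 3 does not apply here → [u].
/d/ — between /u/ and /b/, immediately after a vowel — surfaces as [ð] (rule 1).
/b/ — between /d/ and /u/; rule 1 does not apply here → [b].
/u/ (between /b/ and /b/): rule 3 targets it, but not before a nasal consonant → unchanged [u].
Rule 1 applies to /b/ (between /u/ and /i/: immediately after a vowel) → [β].
/i/ (between /b/ and /b/) is in the target of rule 3 but the environment (before a nasal consonant) is not met → [i].
Rule 1 applies to /b/ (word-final: immediately after a vowel) → [β].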